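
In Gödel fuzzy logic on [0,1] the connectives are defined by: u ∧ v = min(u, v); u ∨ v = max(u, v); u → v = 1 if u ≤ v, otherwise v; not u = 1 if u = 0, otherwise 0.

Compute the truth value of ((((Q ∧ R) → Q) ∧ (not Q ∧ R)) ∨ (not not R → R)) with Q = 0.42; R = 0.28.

0.28

(Q ∧ R) = min(0.42, 0.28) = 0.28
((Q ∧ R) → Q): 0.28 ≤ 0.42, so result = 1
not Q: Gödel ¬ of 0.42 = 0 (operand ≠ 0)
(not Q ∧ R) = min(0, 0.28) = 0
(((Q ∧ R) → Q) ∧ (not Q ∧ R)) = min(1, 0) = 0
not R: Gödel ¬ of 0.28 = 0 (operand ≠ 0)
not not R: Gödel ¬ of 0 = 1 (operand is 0)
(not not R → R): 1 > 0.28, so result = 0.28
((((Q ∧ R) → Q) ∧ (not Q ∧ R)) ∨ (not not R → R)) = max(0, 0.28) = 0.28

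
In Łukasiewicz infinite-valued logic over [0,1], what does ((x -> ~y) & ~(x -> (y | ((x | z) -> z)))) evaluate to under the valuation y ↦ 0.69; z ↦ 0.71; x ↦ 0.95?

0.19

~y: Łukasiewicz ¬ gives 1 − 0.69 = 0.31
(x -> ~y): min(1, 1 − 0.95 + 0.31) = 0.36
(x | z) = max(0.95, 0.71) = 0.95
((x | z) -> z): min(1, 1 − 0.95 + 0.71) = 0.76
(y | ((x | z) -> z)) = max(0.69, 0.76) = 0.76
(x -> (y | ((x | z) -> z))): min(1, 1 − 0.95 + 0.76) = 0.81
~(x -> (y | ((x | z) -> z))): Łukasiewicz ¬ gives 1 − 0.81 = 0.19
((x -> ~y) & ~(x -> (y | ((x | z) -> z)))) = min(0.36, 0.19) = 0.19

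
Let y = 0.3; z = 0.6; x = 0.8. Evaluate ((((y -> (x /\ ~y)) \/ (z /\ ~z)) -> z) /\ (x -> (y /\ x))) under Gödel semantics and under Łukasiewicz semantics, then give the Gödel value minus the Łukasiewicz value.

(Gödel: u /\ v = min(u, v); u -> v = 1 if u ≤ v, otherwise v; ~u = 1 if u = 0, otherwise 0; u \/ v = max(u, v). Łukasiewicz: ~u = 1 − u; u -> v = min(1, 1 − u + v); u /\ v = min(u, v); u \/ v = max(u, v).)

Gödel evaluation:
  ~y: Gödel ¬ of 0.3 = 0 (operand ≠ 0)
  (x /\ ~y) = min(0.8, 0) = 0
  (y -> (x /\ ~y)): 0.3 > 0, so result = 0
  ~z: Gödel ¬ of 0.6 = 0 (operand ≠ 0)
  (z /\ ~z) = min(0.6, 0) = 0
  ((y -> (x /\ ~y)) \/ (z /\ ~z)) = max(0, 0) = 0
  (((y -> (x /\ ~y)) \/ (z /\ ~z)) -> z): 0 ≤ 0.6, so result = 1
  (y /\ x) = min(0.3, 0.8) = 0.3
  (x -> (y /\ x)): 0.8 > 0.3, so result = 0.3
  ((((y -> (x /\ ~y)) \/ (z /\ ~z)) -> z) /\ (x -> (y /\ x))) = min(1, 0.3) = 0.3
  Gödel value = 0.3
Łukasiewicz evaluation:
  ~y: Łukasiewicz ¬ gives 1 − 0.3 = 0.7
  (x /\ ~y) = min(0.8, 0.7) = 0.7
  (y -> (x /\ ~y)): min(1, 1 − 0.3 + 0.7) = 1
  ~z: Łukasiewicz ¬ gives 1 − 0.6 = 0.4
  (z /\ ~z) = min(0.6, 0.4) = 0.4
  ((y -> (x /\ ~y)) \/ (z /\ ~z)) = max(1, 0.4) = 1
  (((y -> (x /\ ~y)) \/ (z /\ ~z)) -> z): min(1, 1 − 1 + 0.6) = 0.6
  (y /\ x) = min(0.3, 0.8) = 0.3
  (x -> (y /\ x)): min(1, 1 − 0.8 + 0.3) = 0.5
  ((((y -> (x /\ ~y)) \/ (z /\ ~z)) -> z) /\ (x -> (y /\ x))) = min(0.6, 0.5) = 0.5
  Łukasiewicz value = 0.5
Difference: 0.3 − 0.5 = -0.20

-0.20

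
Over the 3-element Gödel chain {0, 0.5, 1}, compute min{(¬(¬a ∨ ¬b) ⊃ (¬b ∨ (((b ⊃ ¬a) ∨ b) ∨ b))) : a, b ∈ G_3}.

The minimum is attained at a = 0.5, b = 0.5:
  ¬a: Gödel ¬ of 0.5 = 0 (operand ≠ 0)
  ¬b: Gödel ¬ of 0.5 = 0 (operand ≠ 0)
  (¬a ∨ ¬b) = max(0, 0) = 0
  ¬(¬a ∨ ¬b): Gödel ¬ of 0 = 1 (operand is 0)
  ¬b: Gödel ¬ of 0.5 = 0 (operand ≠ 0)
  ¬a: Gödel ¬ of 0.5 = 0 (operand ≠ 0)
  (b ⊃ ¬a): 0.5 > 0, so result = 0
  ((b ⊃ ¬a) ∨ b) = max(0, 0.5) = 0.5
  (((b ⊃ ¬a) ∨ b) ∨ b) = max(0.5, 0.5) = 0.5
  (¬b ∨ (((b ⊃ ¬a) ∨ b) ∨ b)) = max(0, 0.5) = 0.5
  (¬(¬a ∨ ¬b) ⊃ (¬b ∨ (((b ⊃ ¬a) ∨ b) ∨ b))): 1 > 0.5, so result = 0.5
Checking all 9 assignments confirms none give a value below 0.50.

0.50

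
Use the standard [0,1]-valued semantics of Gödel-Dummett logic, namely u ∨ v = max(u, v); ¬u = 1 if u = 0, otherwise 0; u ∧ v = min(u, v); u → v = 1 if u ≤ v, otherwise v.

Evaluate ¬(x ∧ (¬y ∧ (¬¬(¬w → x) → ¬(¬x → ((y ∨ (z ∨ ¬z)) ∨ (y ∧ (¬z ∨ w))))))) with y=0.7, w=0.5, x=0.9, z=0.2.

1.00

¬y: Gödel ¬ of 0.7 = 0 (operand ≠ 0)
¬w: Gödel ¬ of 0.5 = 0 (operand ≠ 0)
(¬w → x): 0 ≤ 0.9, so result = 1
¬(¬w → x): Gödel ¬ of 1 = 0 (operand ≠ 0)
¬¬(¬w → x): Gödel ¬ of 0 = 1 (operand is 0)
¬x: Gödel ¬ of 0.9 = 0 (operand ≠ 0)
¬z: Gödel ¬ of 0.2 = 0 (operand ≠ 0)
(z ∨ ¬z) = max(0.2, 0) = 0.2
(y ∨ (z ∨ ¬z)) = max(0.7, 0.2) = 0.7
¬z: Gödel ¬ of 0.2 = 0 (operand ≠ 0)
(¬z ∨ w) = max(0, 0.5) = 0.5
(y ∧ (¬z ∨ w)) = min(0.7, 0.5) = 0.5
((y ∨ (z ∨ ¬z)) ∨ (y ∧ (¬z ∨ w))) = max(0.7, 0.5) = 0.7
(¬x → ((y ∨ (z ∨ ¬z)) ∨ (y ∧ (¬z ∨ w)))): 0 ≤ 0.7, so result = 1
¬(¬x → ((y ∨ (z ∨ ¬z)) ∨ (y ∧ (¬z ∨ w)))): Gödel ¬ of 1 = 0 (operand ≠ 0)
(¬¬(¬w → x) → ¬(¬x → ((y ∨ (z ∨ ¬z)) ∨ (y ∧ (¬z ∨ w))))): 1 > 0, so result = 0
(¬y ∧ (¬¬(¬w → x) → ¬(¬x → ((y ∨ (z ∨ ¬z)) ∨ (y ∧ (¬z ∨ w)))))) = min(0, 0) = 0
(x ∧ (¬y ∧ (¬¬(¬w → x) → ¬(¬x → ((y ∨ (z ∨ ¬z)) ∨ (y ∧ (¬z ∨ w))))))) = min(0.9, 0) = 0
¬(x ∧ (¬y ∧ (¬¬(¬w → x) → ¬(¬x → ((y ∨ (z ∨ ¬z)) ∨ (y ∧ (¬z ∨ w))))))): Gödel ¬ of 0 = 1 (operand is 0)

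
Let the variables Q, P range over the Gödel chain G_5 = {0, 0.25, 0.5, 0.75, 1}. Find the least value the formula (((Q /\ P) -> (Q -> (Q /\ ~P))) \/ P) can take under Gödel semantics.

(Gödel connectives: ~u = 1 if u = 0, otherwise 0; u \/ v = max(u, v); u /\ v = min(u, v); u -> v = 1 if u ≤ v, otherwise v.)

The minimum is attained at Q = 0.25, P = 0.25:
  (Q /\ P) = min(0.25, 0.25) = 0.25
  ~P: Gödel ¬ of 0.25 = 0 (operand ≠ 0)
  (Q /\ ~P) = min(0.25, 0) = 0
  (Q -> (Q /\ ~P)): 0.25 > 0, so result = 0
  ((Q /\ P) -> (Q -> (Q /\ ~P))): 0.25 > 0, so result = 0
  (((Q /\ P) -> (Q -> (Q /\ ~P))) \/ P) = max(0, 0.25) = 0.25
Checking all 25 assignments confirms none give a value below 0.25.

0.25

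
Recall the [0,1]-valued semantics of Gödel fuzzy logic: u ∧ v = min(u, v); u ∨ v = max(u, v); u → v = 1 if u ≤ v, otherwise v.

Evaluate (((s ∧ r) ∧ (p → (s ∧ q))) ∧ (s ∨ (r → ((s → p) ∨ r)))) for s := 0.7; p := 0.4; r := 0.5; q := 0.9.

0.50

(s ∧ r) = min(0.7, 0.5) = 0.5
(s ∧ q) = min(0.7, 0.9) = 0.7
(p → (s ∧ q)): 0.4 ≤ 0.7, so result = 1
((s ∧ r) ∧ (p → (s ∧ q))) = min(0.5, 1) = 0.5
(s → p): 0.7 > 0.4, so result = 0.4
((s → p) ∨ r) = max(0.4, 0.5) = 0.5
(r → ((s → p) ∨ r)): 0.5 ≤ 0.5, so result = 1
(s ∨ (r → ((s → p) ∨ r))) = max(0.7, 1) = 1
(((s ∧ r) ∧ (p → (s ∧ q))) ∧ (s ∨ (r → ((s → p) ∨ r)))) = min(0.5, 1) = 0.5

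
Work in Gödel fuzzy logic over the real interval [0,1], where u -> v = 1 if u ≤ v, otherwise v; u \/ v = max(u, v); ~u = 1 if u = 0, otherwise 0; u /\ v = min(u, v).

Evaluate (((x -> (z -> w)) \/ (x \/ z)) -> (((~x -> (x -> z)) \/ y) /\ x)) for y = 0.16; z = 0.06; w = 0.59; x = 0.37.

(z -> w): 0.06 ≤ 0.59, so result = 1
(x -> (z -> w)): 0.37 ≤ 1, so result = 1
(x \/ z) = max(0.37, 0.06) = 0.37
((x -> (z -> w)) \/ (x \/ z)) = max(1, 0.37) = 1
~x: Gödel ¬ of 0.37 = 0 (operand ≠ 0)
(x -> z): 0.37 > 0.06, so result = 0.06
(~x -> (x -> z)): 0 ≤ 0.06, so result = 1
((~x -> (x -> z)) \/ y) = max(1, 0.16) = 1
(((~x -> (x -> z)) \/ y) /\ x) = min(1, 0.37) = 0.37
(((x -> (z -> w)) \/ (x \/ z)) -> (((~x -> (x -> z)) \/ y) /\ x)): 1 > 0.37, so result = 0.37

0.37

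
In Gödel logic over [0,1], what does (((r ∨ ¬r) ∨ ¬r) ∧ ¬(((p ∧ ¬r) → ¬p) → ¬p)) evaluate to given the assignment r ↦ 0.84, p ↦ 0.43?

0.84

¬r: Gödel ¬ of 0.84 = 0 (operand ≠ 0)
(r ∨ ¬r) = max(0.84, 0) = 0.84
¬r: Gödel ¬ of 0.84 = 0 (operand ≠ 0)
((r ∨ ¬r) ∨ ¬r) = max(0.84, 0) = 0.84
¬r: Gödel ¬ of 0.84 = 0 (operand ≠ 0)
(p ∧ ¬r) = min(0.43, 0) = 0
¬p: Gödel ¬ of 0.43 = 0 (operand ≠ 0)
((p ∧ ¬r) → ¬p): 0 ≤ 0, so result = 1
¬p: Gödel ¬ of 0.43 = 0 (operand ≠ 0)
(((p ∧ ¬r) → ¬p) → ¬p): 1 > 0, so result = 0
¬(((p ∧ ¬r) → ¬p) → ¬p): Gödel ¬ of 0 = 1 (operand is 0)
(((r ∨ ¬r) ∨ ¬r) ∧ ¬(((p ∧ ¬r) → ¬p) → ¬p)) = min(0.84, 1) = 0.84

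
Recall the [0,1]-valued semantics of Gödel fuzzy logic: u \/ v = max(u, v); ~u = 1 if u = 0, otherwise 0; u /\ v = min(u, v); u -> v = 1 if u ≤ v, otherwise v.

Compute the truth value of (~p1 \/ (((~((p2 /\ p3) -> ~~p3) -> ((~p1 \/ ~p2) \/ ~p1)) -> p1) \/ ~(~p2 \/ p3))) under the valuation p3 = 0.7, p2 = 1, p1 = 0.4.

~p1: Gödel ¬ of 0.4 = 0 (operand ≠ 0)
(p2 /\ p3) = min(1, 0.7) = 0.7
~p3: Gödel ¬ of 0.7 = 0 (operand ≠ 0)
~~p3: Gödel ¬ of 0 = 1 (operand is 0)
((p2 /\ p3) -> ~~p3): 0.7 ≤ 1, so result = 1
~((p2 /\ p3) -> ~~p3): Gödel ¬ of 1 = 0 (operand ≠ 0)
~p1: Gödel ¬ of 0.4 = 0 (operand ≠ 0)
~p2: Gödel ¬ of 1 = 0 (operand ≠ 0)
(~p1 \/ ~p2) = max(0, 0) = 0
~p1: Gödel ¬ of 0.4 = 0 (operand ≠ 0)
((~p1 \/ ~p2) \/ ~p1) = max(0, 0) = 0
(~((p2 /\ p3) -> ~~p3) -> ((~p1 \/ ~p2) \/ ~p1)): 0 ≤ 0, so result = 1
((~((p2 /\ p3) -> ~~p3) -> ((~p1 \/ ~p2) \/ ~p1)) -> p1): 1 > 0.4, so result = 0.4
~p2: Gödel ¬ of 1 = 0 (operand ≠ 0)
(~p2 \/ p3) = max(0, 0.7) = 0.7
~(~p2 \/ p3): Gödel ¬ of 0.7 = 0 (operand ≠ 0)
(((~((p2 /\ p3) -> ~~p3) -> ((~p1 \/ ~p2) \/ ~p1)) -> p1) \/ ~(~p2 \/ p3)) = max(0.4, 0) = 0.4
(~p1 \/ (((~((p2 /\ p3) -> ~~p3) -> ((~p1 \/ ~p2) \/ ~p1)) -> p1) \/ ~(~p2 \/ p3))) = max(0, 0.4) = 0.4

0.40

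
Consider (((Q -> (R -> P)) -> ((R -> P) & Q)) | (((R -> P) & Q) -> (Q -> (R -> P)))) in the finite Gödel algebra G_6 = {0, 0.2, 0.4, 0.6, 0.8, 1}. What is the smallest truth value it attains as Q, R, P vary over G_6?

1.00

Every assignment gives 1. For instance at Q = 0, R = 0, P = 0:
  (R -> P): 0 ≤ 0, so result = 1
  (Q -> (R -> P)): 0 ≤ 1, so result = 1
  (R -> P): 0 ≤ 0, so result = 1
  ((R -> P) & Q) = min(1, 0) = 0
  ((Q -> (R -> P)) -> ((R -> P) & Q)): 1 > 0, so result = 0
  (R -> P): 0 ≤ 0, so result = 1
  ((R -> P) & Q) = min(1, 0) = 0
  (R -> P): 0 ≤ 0, so result = 1
  (Q -> (R -> P)): 0 ≤ 1, so result = 1
  (((R -> P) & Q) -> (Q -> (R -> P))): 0 ≤ 1, so result = 1
  (((Q -> (R -> P)) -> ((R -> P) & Q)) | (((R -> P) & Q) -> (Q -> (R -> P)))) = max(0, 1) = 1
All 216 assignments give value 1 — the formula is a G_6-tautology.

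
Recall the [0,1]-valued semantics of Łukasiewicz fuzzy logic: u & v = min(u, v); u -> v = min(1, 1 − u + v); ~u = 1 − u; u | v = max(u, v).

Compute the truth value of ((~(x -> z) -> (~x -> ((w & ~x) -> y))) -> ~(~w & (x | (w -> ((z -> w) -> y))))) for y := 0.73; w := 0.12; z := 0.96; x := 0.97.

(x -> z): min(1, 1 − 0.97 + 0.96) = 0.99
~(x -> z): Łukasiewicz ¬ gives 1 − 0.99 = 0.01
~x: Łukasiewicz ¬ gives 1 − 0.97 = 0.03
~x: Łukasiewicz ¬ gives 1 − 0.97 = 0.03
(w & ~x) = min(0.12, 0.03) = 0.03
((w & ~x) -> y): min(1, 1 − 0.03 + 0.73) = 1
(~x -> ((w & ~x) -> y)): min(1, 1 − 0.03 + 1) = 1
(~(x -> z) -> (~x -> ((w & ~x) -> y))): min(1, 1 − 0.01 + 1) = 1
~w: Łukasiewicz ¬ gives 1 − 0.12 = 0.88
(z -> w): min(1, 1 − 0.96 + 0.12) = 0.16
((z -> w) -> y): min(1, 1 − 0.16 + 0.73) = 1
(w -> ((z -> w) -> y)): min(1, 1 − 0.12 + 1) = 1
(x | (w -> ((z -> w) -> y))) = max(0.97, 1) = 1
(~w & (x | (w -> ((z -> w) -> y)))) = min(0.88, 1) = 0.88
~(~w & (x | (w -> ((z -> w) -> y)))): Łukasiewicz ¬ gives 1 − 0.88 = 0.12
((~(x -> z) -> (~x -> ((w & ~x) -> y))) -> ~(~w & (x | (w -> ((z -> w) -> y))))): min(1, 1 − 1 + 0.12) = 0.12

0.12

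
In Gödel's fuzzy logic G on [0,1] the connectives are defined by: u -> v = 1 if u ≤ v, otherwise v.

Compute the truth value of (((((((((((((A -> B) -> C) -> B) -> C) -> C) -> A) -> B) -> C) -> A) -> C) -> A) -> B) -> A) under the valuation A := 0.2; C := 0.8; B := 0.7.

(A -> B): 0.2 ≤ 0.7, so result = 1
((A -> B) -> C): 1 > 0.8, so result = 0.8
(((A -> B) -> C) -> B): 0.8 > 0.7, so result = 0.7
((((A -> B) -> C) -> B) -> C): 0.7 ≤ 0.8, so result = 1
(((((A -> B) -> C) -> B) -> C) -> C): 1 > 0.8, so result = 0.8
((((((A -> B) -> C) -> B) -> C) -> C) -> A): 0.8 > 0.2, so result = 0.2
(((((((A -> B) -> C) -> B) -> C) -> C) -> A) -> B): 0.2 ≤ 0.7, so result = 1
((((((((A -> B) -> C) -> B) -> C) -> C) -> A) -> B) -> C): 1 > 0.8, so result = 0.8
(((((((((A -> B) -> C) -> B) -> C) -> C) -> A) -> B) -> C) -> A): 0.8 > 0.2, so result = 0.2
((((((((((A -> B) -> C) -> B) -> C) -> C) -> A) -> B) -> C) -> A) -> C): 0.2 ≤ 0.8, so result = 1
(((((((((((A -> B) -> C) -> B) -> C) -> C) -> A) -> B) -> C) -> A) -> C) -> A): 1 > 0.2, so result = 0.2
((((((((((((A -> B) -> C) -> B) -> C) -> C) -> A) -> B) -> C) -> A) -> C) -> A) -> B): 0.2 ≤ 0.7, so result = 1
(((((((((((((A -> B) -> C) -> B) -> C) -> C) -> A) -> B) -> C) -> A) -> C) -> A) -> B) -> A): 1 > 0.2, so result = 0.2

0.20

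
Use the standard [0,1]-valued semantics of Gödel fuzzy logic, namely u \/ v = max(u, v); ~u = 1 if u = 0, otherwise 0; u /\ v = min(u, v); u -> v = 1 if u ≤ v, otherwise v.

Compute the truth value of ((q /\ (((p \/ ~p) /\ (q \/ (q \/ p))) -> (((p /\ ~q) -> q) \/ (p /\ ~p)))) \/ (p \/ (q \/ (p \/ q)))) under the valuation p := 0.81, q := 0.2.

0.81

~p: Gödel ¬ of 0.81 = 0 (operand ≠ 0)
(p \/ ~p) = max(0.81, 0) = 0.81
(q \/ p) = max(0.2, 0.81) = 0.81
(q \/ (q \/ p)) = max(0.2, 0.81) = 0.81
((p \/ ~p) /\ (q \/ (q \/ p))) = min(0.81, 0.81) = 0.81
~q: Gödel ¬ of 0.2 = 0 (operand ≠ 0)
(p /\ ~q) = min(0.81, 0) = 0
((p /\ ~q) -> q): 0 ≤ 0.2, so result = 1
~p: Gödel ¬ of 0.81 = 0 (operand ≠ 0)
(p /\ ~p) = min(0.81, 0) = 0
(((p /\ ~q) -> q) \/ (p /\ ~p)) = max(1, 0) = 1
(((p \/ ~p) /\ (q \/ (q \/ p))) -> (((p /\ ~q) -> q) \/ (p /\ ~p))): 0.81 ≤ 1, so result = 1
(q /\ (((p \/ ~p) /\ (q \/ (q \/ p))) -> (((p /\ ~q) -> q) \/ (p /\ ~p)))) = min(0.2, 1) = 0.2
(p \/ q) = max(0.81, 0.2) = 0.81
(q \/ (p \/ q)) = max(0.2, 0.81) = 0.81
(p \/ (q \/ (p \/ q))) = max(0.81, 0.81) = 0.81
((q /\ (((p \/ ~p) /\ (q \/ (q \/ p))) -> (((p /\ ~q) -> q) \/ (p /\ ~p)))) \/ (p \/ (q \/ (p \/ q)))) = max(0.2, 0.81) = 0.81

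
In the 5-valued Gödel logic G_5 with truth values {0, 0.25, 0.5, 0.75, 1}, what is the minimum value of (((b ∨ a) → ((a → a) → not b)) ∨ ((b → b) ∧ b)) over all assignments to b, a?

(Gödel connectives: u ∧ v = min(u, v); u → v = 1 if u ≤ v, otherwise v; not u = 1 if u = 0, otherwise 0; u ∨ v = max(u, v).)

0.25

The minimum is attained at b = 0.25, a = 0:
  (b ∨ a) = max(0.25, 0) = 0.25
  (a → a): 0 ≤ 0, so result = 1
  not b: Gödel ¬ of 0.25 = 0 (operand ≠ 0)
  ((a → a) → not b): 1 > 0, so result = 0
  ((b ∨ a) → ((a → a) → not b)): 0.25 > 0, so result = 0
  (b → b): 0.25 ≤ 0.25, so result = 1
  ((b → b) ∧ b) = min(1, 0.25) = 0.25
  (((b ∨ a) → ((a → a) → not b)) ∨ ((b → b) ∧ b)) = max(0, 0.25) = 0.25
Checking all 25 assignments confirms none give a value below 0.25.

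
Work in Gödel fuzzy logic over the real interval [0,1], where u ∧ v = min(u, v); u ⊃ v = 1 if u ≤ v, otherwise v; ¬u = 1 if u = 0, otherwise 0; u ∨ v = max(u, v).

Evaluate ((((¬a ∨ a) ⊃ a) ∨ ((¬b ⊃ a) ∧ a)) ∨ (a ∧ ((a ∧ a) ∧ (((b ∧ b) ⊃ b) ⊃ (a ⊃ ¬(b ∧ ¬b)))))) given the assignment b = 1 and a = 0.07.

¬a: Gödel ¬ of 0.07 = 0 (operand ≠ 0)
(¬a ∨ a) = max(0, 0.07) = 0.07
((¬a ∨ a) ⊃ a): 0.07 ≤ 0.07, so result = 1
¬b: Gödel ¬ of 1 = 0 (operand ≠ 0)
(¬b ⊃ a): 0 ≤ 0.07, so result = 1
((¬b ⊃ a) ∧ a) = min(1, 0.07) = 0.07
(((¬a ∨ a) ⊃ a) ∨ ((¬b ⊃ a) ∧ a)) = max(1, 0.07) = 1
(a ∧ a) = min(0.07, 0.07) = 0.07
(b ∧ b) = min(1, 1) = 1
((b ∧ b) ⊃ b): 1 ≤ 1, so result = 1
¬b: Gödel ¬ of 1 = 0 (operand ≠ 0)
(b ∧ ¬b) = min(1, 0) = 0
¬(b ∧ ¬b): Gödel ¬ of 0 = 1 (operand is 0)
(a ⊃ ¬(b ∧ ¬b)): 0.07 ≤ 1, so result = 1
(((b ∧ b) ⊃ b) ⊃ (a ⊃ ¬(b ∧ ¬b))): 1 ≤ 1, so result = 1
((a ∧ a) ∧ (((b ∧ b) ⊃ b) ⊃ (a ⊃ ¬(b ∧ ¬b)))) = min(0.07, 1) = 0.07
(a ∧ ((a ∧ a) ∧ (((b ∧ b) ⊃ b) ⊃ (a ⊃ ¬(b ∧ ¬b))))) = min(0.07, 0.07) = 0.07
((((¬a ∨ a) ⊃ a) ∨ ((¬b ⊃ a) ∧ a)) ∨ (a ∧ ((a ∧ a) ∧ (((b ∧ b) ⊃ b) ⊃ (a ⊃ ¬(b ∧ ¬b)))))) = max(1, 0.07) = 1

1.00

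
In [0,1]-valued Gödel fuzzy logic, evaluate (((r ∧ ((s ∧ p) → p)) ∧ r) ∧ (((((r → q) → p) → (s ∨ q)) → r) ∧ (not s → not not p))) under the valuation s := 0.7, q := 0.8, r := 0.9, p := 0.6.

(s ∧ p) = min(0.7, 0.6) = 0.6
((s ∧ p) → p): 0.6 ≤ 0.6, so result = 1
(r ∧ ((s ∧ p) → p)) = min(0.9, 1) = 0.9
((r ∧ ((s ∧ p) → p)) ∧ r) = min(0.9, 0.9) = 0.9
(r → q): 0.9 > 0.8, so result = 0.8
((r → q) → p): 0.8 > 0.6, so result = 0.6
(s ∨ q) = max(0.7, 0.8) = 0.8
(((r → q) → p) → (s ∨ q)): 0.6 ≤ 0.8, so result = 1
((((r → q) → p) → (s ∨ q)) → r): 1 > 0.9, so result = 0.9
not s: Gödel ¬ of 0.7 = 0 (operand ≠ 0)
not p: Gödel ¬ of 0.6 = 0 (operand ≠ 0)
not not p: Gödel ¬ of 0 = 1 (operand is 0)
(not s → not not p): 0 ≤ 1, so result = 1
(((((r → q) → p) → (s ∨ q)) → r) ∧ (not s → not not p)) = min(0.9, 1) = 0.9
(((r ∧ ((s ∧ p) → p)) ∧ r) ∧ (((((r → q) → p) → (s ∨ q)) → r) ∧ (not s → not not p))) = min(0.9, 0.9) = 0.9

0.90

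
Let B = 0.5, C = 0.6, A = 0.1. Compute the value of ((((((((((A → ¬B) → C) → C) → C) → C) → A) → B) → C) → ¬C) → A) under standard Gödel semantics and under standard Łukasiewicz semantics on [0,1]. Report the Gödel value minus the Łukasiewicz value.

0.70

Gödel evaluation:
  ¬B: Gödel ¬ of 0.5 = 0 (operand ≠ 0)
  (A → ¬B): 0.1 > 0, so result = 0
  ((A → ¬B) → C): 0 ≤ 0.6, so result = 1
  (((A → ¬B) → C) → C): 1 > 0.6, so result = 0.6
  ((((A → ¬B) → C) → C) → C): 0.6 ≤ 0.6, so result = 1
  (((((A → ¬B) → C) → C) → C) → C): 1 > 0.6, so result = 0.6
  ((((((A → ¬B) → C) → C) → C) → C) → A): 0.6 > 0.1, so result = 0.1
  (((((((A → ¬B) → C) → C) → C) → C) → A) → B): 0.1 ≤ 0.5, so result = 1
  ((((((((A → ¬B) → C) → C) → C) → C) → A) → B) → C): 1 > 0.6, so result = 0.6
  ¬C: Gödel ¬ of 0.6 = 0 (operand ≠ 0)
  (((((((((A → ¬B) → C) → C) → C) → C) → A) → B) → C) → ¬C): 0.6 > 0, so result = 0
  ((((((((((A → ¬B) → C) → C) → C) → C) → A) → B) → C) → ¬C) → A): 0 ≤ 0.1, so result = 1
  Gödel value = 1
Łukasiewicz evaluation:
  ¬B: Łukasiewicz ¬ gives 1 − 0.5 = 0.5
  (A → ¬B): min(1, 1 − 0.1 + 0.5) = 1
  ((A → ¬B) → C): min(1, 1 − 1 + 0.6) = 0.6
  (((A → ¬B) → C) → C): min(1, 1 − 0.6 + 0.6) = 1
  ((((A → ¬B) → C) → C) → C): min(1, 1 − 1 + 0.6) = 0.6
  (((((A → ¬B) → C) → C) → C) → C): min(1, 1 − 0.6 + 0.6) = 1
  ((((((A → ¬B) → C) → C) → C) → C) → A): min(1, 1 − 1 + 0.1) = 0.1
  (((((((A → ¬B) → C) → C) → C) → C) → A) → B): min(1, 1 − 0.1 + 0.5) = 1
  ((((((((A → ¬B) → C) → C) → C) → C) → A) → B) → C): min(1, 1 − 1 + 0.6) = 0.6
  ¬C: Łukasiewicz ¬ gives 1 − 0.6 = 0.4
  (((((((((A → ¬B) → C) → C) → C) → C) → A) → B) → C) → ¬C): min(1, 1 − 0.6 + 0.4) = 0.8
  ((((((((((A → ¬B) → C) → C) → C) → C) → A) → B) → C) → ¬C) → A): min(1, 1 − 0.8 + 0.1) = 0.3
  Łukasiewicz value = 0.3
Difference: 1 − 0.3 = 0.70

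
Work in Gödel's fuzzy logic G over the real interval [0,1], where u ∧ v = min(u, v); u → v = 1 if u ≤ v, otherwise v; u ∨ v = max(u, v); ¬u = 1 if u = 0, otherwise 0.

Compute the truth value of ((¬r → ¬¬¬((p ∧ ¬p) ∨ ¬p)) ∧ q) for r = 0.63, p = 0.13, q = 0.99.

¬r: Gödel ¬ of 0.63 = 0 (operand ≠ 0)
¬p: Gödel ¬ of 0.13 = 0 (operand ≠ 0)
(p ∧ ¬p) = min(0.13, 0) = 0
¬p: Gödel ¬ of 0.13 = 0 (operand ≠ 0)
((p ∧ ¬p) ∨ ¬p) = max(0, 0) = 0
¬((p ∧ ¬p) ∨ ¬p): Gödel ¬ of 0 = 1 (operand is 0)
¬¬((p ∧ ¬p) ∨ ¬p): Gödel ¬ of 1 = 0 (operand ≠ 0)
¬¬¬((p ∧ ¬p) ∨ ¬p): Gödel ¬ of 0 = 1 (operand is 0)
(¬r → ¬¬¬((p ∧ ¬p) ∨ ¬p)): 0 ≤ 1, so result = 1
((¬r → ¬¬¬((p ∧ ¬p) ∨ ¬p)) ∧ q) = min(1, 0.99) = 0.99

0.99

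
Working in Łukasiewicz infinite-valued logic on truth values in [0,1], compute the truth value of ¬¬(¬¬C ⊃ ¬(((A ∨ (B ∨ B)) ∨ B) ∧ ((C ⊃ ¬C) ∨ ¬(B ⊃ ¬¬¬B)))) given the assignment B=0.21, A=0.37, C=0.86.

0.86

¬C: Łukasiewicz ¬ gives 1 − 0.86 = 0.14
¬¬C: Łukasiewicz ¬ gives 1 − 0.14 = 0.86
(B ∨ B) = max(0.21, 0.21) = 0.21
(A ∨ (B ∨ B)) = max(0.37, 0.21) = 0.37
((A ∨ (B ∨ B)) ∨ B) = max(0.37, 0.21) = 0.37
¬C: Łukasiewicz ¬ gives 1 − 0.86 = 0.14
(C ⊃ ¬C): min(1, 1 − 0.86 + 0.14) = 0.28
¬B: Łukasiewicz ¬ gives 1 − 0.21 = 0.79
¬¬B: Łukasiewicz ¬ gives 1 − 0.79 = 0.21
¬¬¬B: Łukasiewicz ¬ gives 1 − 0.21 = 0.79
(B ⊃ ¬¬¬B): min(1, 1 − 0.21 + 0.79) = 1
¬(B ⊃ ¬¬¬B): Łukasiewicz ¬ gives 1 − 1 = 0
((C ⊃ ¬C) ∨ ¬(B ⊃ ¬¬¬B)) = max(0.28, 0) = 0.28
(((A ∨ (B ∨ B)) ∨ B) ∧ ((C ⊃ ¬C) ∨ ¬(B ⊃ ¬¬¬B))) = min(0.37, 0.28) = 0.28
¬(((A ∨ (B ∨ B)) ∨ B) ∧ ((C ⊃ ¬C) ∨ ¬(B ⊃ ¬¬¬B))): Łukasiewicz ¬ gives 1 − 0.28 = 0.72
(¬¬C ⊃ ¬(((A ∨ (B ∨ B)) ∨ B) ∧ ((C ⊃ ¬C) ∨ ¬(B ⊃ ¬¬¬B)))): min(1, 1 − 0.86 + 0.72) = 0.86
¬(¬¬C ⊃ ¬(((A ∨ (B ∨ B)) ∨ B) ∧ ((C ⊃ ¬C) ∨ ¬(B ⊃ ¬¬¬B)))): Łukasiewicz ¬ gives 1 − 0.86 = 0.14
¬¬(¬¬C ⊃ ¬(((A ∨ (B ∨ B)) ∨ B) ∧ ((C ⊃ ¬C) ∨ ¬(B ⊃ ¬¬¬B)))): Łukasiewicz ¬ gives 1 − 0.14 = 0.86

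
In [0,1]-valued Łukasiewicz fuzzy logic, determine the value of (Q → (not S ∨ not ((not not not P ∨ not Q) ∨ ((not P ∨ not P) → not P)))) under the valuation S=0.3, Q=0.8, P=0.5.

0.90

not S: Łukasiewicz ¬ gives 1 − 0.3 = 0.7
not P: Łukasiewicz ¬ gives 1 − 0.5 = 0.5
not not P: Łukasiewicz ¬ gives 1 − 0.5 = 0.5
not not not P: Łukasiewicz ¬ gives 1 − 0.5 = 0.5
not Q: Łukasiewicz ¬ gives 1 − 0.8 = 0.2
(not not not P ∨ not Q) = max(0.5, 0.2) = 0.5
not P: Łukasiewicz ¬ gives 1 − 0.5 = 0.5
not P: Łukasiewicz ¬ gives 1 − 0.5 = 0.5
(not P ∨ not P) = max(0.5, 0.5) = 0.5
not P: Łukasiewicz ¬ gives 1 − 0.5 = 0.5
((not P ∨ not P) → not P): min(1, 1 − 0.5 + 0.5) = 1
((not not not P ∨ not Q) ∨ ((not P ∨ not P) → not P)) = max(0.5, 1) = 1
not ((not not not P ∨ not Q) ∨ ((not P ∨ not P) → not P)): Łukasiewicz ¬ gives 1 − 1 = 0
(not S ∨ not ((not not not P ∨ not Q) ∨ ((not P ∨ not P) → not P))) = max(0.7, 0) = 0.7
(Q → (not S ∨ not ((not not not P ∨ not Q) ∨ ((not P ∨ not P) → not P)))): min(1, 1 − 0.8 + 0.7) = 0.9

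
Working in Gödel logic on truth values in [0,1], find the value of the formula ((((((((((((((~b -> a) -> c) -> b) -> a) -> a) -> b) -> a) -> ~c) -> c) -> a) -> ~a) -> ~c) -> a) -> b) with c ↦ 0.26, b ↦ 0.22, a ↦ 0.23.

~b: Gödel ¬ of 0.22 = 0 (operand ≠ 0)
(~b -> a): 0 ≤ 0.23, so result = 1
((~b -> a) -> c): 1 > 0.26, so result = 0.26
(((~b -> a) -> c) -> b): 0.26 > 0.22, so result = 0.22
((((~b -> a) -> c) -> b) -> a): 0.22 ≤ 0.23, so result = 1
(((((~b -> a) -> c) -> b) -> a) -> a): 1 > 0.23, so result = 0.23
((((((~b -> a) -> c) -> b) -> a) -> a) -> b): 0.23 > 0.22, so result = 0.22
(((((((~b -> a) -> c) -> b) -> a) -> a) -> b) -> a): 0.22 ≤ 0.23, so result = 1
~c: Gödel ¬ of 0.26 = 0 (operand ≠ 0)
((((((((~b -> a) -> c) -> b) -> a) -> a) -> b) -> a) -> ~c): 1 > 0, so result = 0
(((((((((~b -> a) -> c) -> b) -> a) -> a) -> b) -> a) -> ~c) -> c): 0 ≤ 0.26, so result = 1
((((((((((~b -> a) -> c) -> b) -> a) -> a) -> b) -> a) -> ~c) -> c) -> a): 1 > 0.23, so result = 0.23
~a: Gödel ¬ of 0.23 = 0 (operand ≠ 0)
(((((((((((~b -> a) -> c) -> b) -> a) -> a) -> b) -> a) -> ~c) -> c) -> a) -> ~a): 0.23 > 0, so result = 0
~c: Gödel ¬ of 0.26 = 0 (operand ≠ 0)
((((((((((((~b -> a) -> c) -> b) -> a) -> a) -> b) -> a) -> ~c) -> c) -> a) -> ~a) -> ~c): 0 ≤ 0, so result = 1
(((((((((((((~b -> a) -> c) -> b) -> a) -> a) -> b) -> a) -> ~c) -> c) -> a) -> ~a) -> ~c) -> a): 1 > 0.23, so result = 0.23
((((((((((((((~b -> a) -> c) -> b) -> a) -> a) -> b) -> a) -> ~c) -> c) -> a) -> ~a) -> ~c) -> a) -> b): 0.23 > 0.22, so result = 0.22

0.22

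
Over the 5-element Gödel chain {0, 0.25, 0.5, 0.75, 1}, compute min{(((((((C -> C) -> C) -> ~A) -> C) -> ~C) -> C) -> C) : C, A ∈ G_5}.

The minimum is attained at C = 0.25, A = 0:
  (C -> C): 0.25 ≤ 0.25, so result = 1
  ((C -> C) -> C): 1 > 0.25, so result = 0.25
  ~A: Gödel ¬ of 0 = 1 (operand is 0)
  (((C -> C) -> C) -> ~A): 0.25 ≤ 1, so result = 1
  ((((C -> C) -> C) -> ~A) -> C): 1 > 0.25, so result = 0.25
  ~C: Gödel ¬ of 0.25 = 0 (operand ≠ 0)
  (((((C -> C) -> C) -> ~A) -> C) -> ~C): 0.25 > 0, so result = 0
  ((((((C -> C) -> C) -> ~A) -> C) -> ~C) -> C): 0 ≤ 0.25, so result = 1
  (((((((C -> C) -> C) -> ~A) -> C) -> ~C) -> C) -> C): 1 > 0.25, so result = 0.25
Checking all 25 assignments confirms none give a value below 0.25.

0.25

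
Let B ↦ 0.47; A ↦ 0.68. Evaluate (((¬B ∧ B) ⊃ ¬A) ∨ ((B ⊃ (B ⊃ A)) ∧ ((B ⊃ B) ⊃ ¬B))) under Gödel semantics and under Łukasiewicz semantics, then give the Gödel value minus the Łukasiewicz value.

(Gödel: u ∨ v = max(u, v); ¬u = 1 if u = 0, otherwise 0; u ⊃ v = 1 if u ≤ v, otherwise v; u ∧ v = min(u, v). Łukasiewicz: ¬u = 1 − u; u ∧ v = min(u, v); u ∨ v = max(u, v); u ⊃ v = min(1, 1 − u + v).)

0.15

Gödel evaluation:
  ¬B: Gödel ¬ of 0.47 = 0 (operand ≠ 0)
  (¬B ∧ B) = min(0, 0.47) = 0
  ¬A: Gödel ¬ of 0.68 = 0 (operand ≠ 0)
  ((¬B ∧ B) ⊃ ¬A): 0 ≤ 0, so result = 1
  (B ⊃ A): 0.47 ≤ 0.68, so result = 1
  (B ⊃ (B ⊃ A)): 0.47 ≤ 1, so result = 1
  (B ⊃ B): 0.47 ≤ 0.47, so result = 1
  ¬B: Gödel ¬ of 0.47 = 0 (operand ≠ 0)
  ((B ⊃ B) ⊃ ¬B): 1 > 0, so result = 0
  ((B ⊃ (B ⊃ A)) ∧ ((B ⊃ B) ⊃ ¬B)) = min(1, 0) = 0
  (((¬B ∧ B) ⊃ ¬A) ∨ ((B ⊃ (B ⊃ A)) ∧ ((B ⊃ B) ⊃ ¬B))) = max(1, 0) = 1
  Gödel value = 1
Łukasiewicz evaluation:
  ¬B: Łukasiewicz ¬ gives 1 − 0.47 = 0.53
  (¬B ∧ B) = min(0.53, 0.47) = 0.47
  ¬A: Łukasiewicz ¬ gives 1 − 0.68 = 0.32
  ((¬B ∧ B) ⊃ ¬A): min(1, 1 − 0.47 + 0.32) = 0.85
  (B ⊃ A): min(1, 1 − 0.47 + 0.68) = 1
  (B ⊃ (B ⊃ A)): min(1, 1 − 0.47 + 1) = 1
  (B ⊃ B): min(1, 1 − 0.47 + 0.47) = 1
  ¬B: Łukasiewicz ¬ gives 1 − 0.47 = 0.53
  ((B ⊃ B) ⊃ ¬B): min(1, 1 − 1 + 0.53) = 0.53
  ((B ⊃ (B ⊃ A)) ∧ ((B ⊃ B) ⊃ ¬B)) = min(1, 0.53) = 0.53
  (((¬B ∧ B) ⊃ ¬A) ∨ ((B ⊃ (B ⊃ A)) ∧ ((B ⊃ B) ⊃ ¬B))) = max(0.85, 0.53) = 0.85
  Łukasiewicz value = 0.85
Difference: 1 − 0.85 = 0.15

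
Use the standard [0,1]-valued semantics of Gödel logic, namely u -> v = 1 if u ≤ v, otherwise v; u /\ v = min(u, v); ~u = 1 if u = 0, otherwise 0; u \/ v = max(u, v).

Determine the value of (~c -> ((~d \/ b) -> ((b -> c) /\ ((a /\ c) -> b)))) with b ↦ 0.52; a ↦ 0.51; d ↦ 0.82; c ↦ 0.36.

~c: Gödel ¬ of 0.36 = 0 (operand ≠ 0)
~d: Gödel ¬ of 0.82 = 0 (operand ≠ 0)
(~d \/ b) = max(0, 0.52) = 0.52
(b -> c): 0.52 > 0.36, so result = 0.36
(a /\ c) = min(0.51, 0.36) = 0.36
((a /\ c) -> b): 0.36 ≤ 0.52, so result = 1
((b -> c) /\ ((a /\ c) -> b)) = min(0.36, 1) = 0.36
((~d \/ b) -> ((b -> c) /\ ((a /\ c) -> b))): 0.52 > 0.36, so result = 0.36
(~c -> ((~d \/ b) -> ((b -> c) /\ ((a /\ c) -> b)))): 0 ≤ 0.36, so result = 1

1.00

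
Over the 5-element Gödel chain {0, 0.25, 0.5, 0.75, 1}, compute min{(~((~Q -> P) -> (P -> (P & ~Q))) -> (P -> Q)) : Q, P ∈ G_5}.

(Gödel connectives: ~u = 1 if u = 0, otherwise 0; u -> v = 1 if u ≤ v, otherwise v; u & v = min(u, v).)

The minimum is attained at Q = 0.25, P = 0.5:
  ~Q: Gödel ¬ of 0.25 = 0 (operand ≠ 0)
  (~Q -> P): 0 ≤ 0.5, so result = 1
  ~Q: Gödel ¬ of 0.25 = 0 (operand ≠ 0)
  (P & ~Q) = min(0.5, 0) = 0
  (P -> (P & ~Q)): 0.5 > 0, so result = 0
  ((~Q -> P) -> (P -> (P & ~Q))): 1 > 0, so result = 0
  ~((~Q -> P) -> (P -> (P & ~Q))): Gödel ¬ of 0 = 1 (operand is 0)
  (P -> Q): 0.5 > 0.25, so result = 0.25
  (~((~Q -> P) -> (P -> (P & ~Q))) -> (P -> Q)): 1 > 0.25, so result = 0.25
Checking all 25 assignments confirms none give a value below 0.25.

0.25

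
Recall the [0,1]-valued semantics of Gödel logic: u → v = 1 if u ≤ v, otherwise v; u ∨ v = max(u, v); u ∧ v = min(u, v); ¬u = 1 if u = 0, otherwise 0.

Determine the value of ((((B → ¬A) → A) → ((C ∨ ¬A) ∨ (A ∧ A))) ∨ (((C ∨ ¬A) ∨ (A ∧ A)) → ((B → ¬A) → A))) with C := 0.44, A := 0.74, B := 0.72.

1.00

¬A: Gödel ¬ of 0.74 = 0 (operand ≠ 0)
(B → ¬A): 0.72 > 0, so result = 0
((B → ¬A) → A): 0 ≤ 0.74, so result = 1
¬A: Gödel ¬ of 0.74 = 0 (operand ≠ 0)
(C ∨ ¬A) = max(0.44, 0) = 0.44
(A ∧ A) = min(0.74, 0.74) = 0.74
((C ∨ ¬A) ∨ (A ∧ A)) = max(0.44, 0.74) = 0.74
(((B → ¬A) → A) → ((C ∨ ¬A) ∨ (A ∧ A))): 1 > 0.74, so result = 0.74
¬A: Gödel ¬ of 0.74 = 0 (operand ≠ 0)
(C ∨ ¬A) = max(0.44, 0) = 0.44
(A ∧ A) = min(0.74, 0.74) = 0.74
((C ∨ ¬A) ∨ (A ∧ A)) = max(0.44, 0.74) = 0.74
¬A: Gödel ¬ of 0.74 = 0 (operand ≠ 0)
(B → ¬A): 0.72 > 0, so result = 0
((B → ¬A) → A): 0 ≤ 0.74, so result = 1
(((C ∨ ¬A) ∨ (A ∧ A)) → ((B → ¬A) → A)): 0.74 ≤ 1, so result = 1
((((B → ¬A) → A) → ((C ∨ ¬A) ∨ (A ∧ A))) ∨ (((C ∨ ¬A) ∨ (A ∧ A)) → ((B → ¬A) → A))) = max(0.74, 1) = 1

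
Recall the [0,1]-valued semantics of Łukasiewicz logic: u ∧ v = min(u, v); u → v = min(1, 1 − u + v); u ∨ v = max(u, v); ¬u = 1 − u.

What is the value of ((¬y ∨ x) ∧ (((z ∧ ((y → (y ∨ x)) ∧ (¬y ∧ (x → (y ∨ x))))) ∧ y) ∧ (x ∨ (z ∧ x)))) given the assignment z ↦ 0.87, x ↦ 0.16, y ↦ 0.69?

¬y: Łukasiewicz ¬ gives 1 − 0.69 = 0.31
(¬y ∨ x) = max(0.31, 0.16) = 0.31
(y ∨ x) = max(0.69, 0.16) = 0.69
(y → (y ∨ x)): min(1, 1 − 0.69 + 0.69) = 1
¬y: Łukasiewicz ¬ gives 1 − 0.69 = 0.31
(y ∨ x) = max(0.69, 0.16) = 0.69
(x → (y ∨ x)): min(1, 1 − 0.16 + 0.69) = 1
(¬y ∧ (x → (y ∨ x))) = min(0.31, 1) = 0.31
((y → (y ∨ x)) ∧ (¬y ∧ (x → (y ∨ x)))) = min(1, 0.31) = 0.31
(z ∧ ((y → (y ∨ x)) ∧ (¬y ∧ (x → (y ∨ x))))) = min(0.87, 0.31) = 0.31
((z ∧ ((y → (y ∨ x)) ∧ (¬y ∧ (x → (y ∨ x))))) ∧ y) = min(0.31, 0.69) = 0.31
(z ∧ x) = min(0.87, 0.16) = 0.16
(x ∨ (z ∧ x)) = max(0.16, 0.16) = 0.16
(((z ∧ ((y → (y ∨ x)) ∧ (¬y ∧ (x → (y ∨ x))))) ∧ y) ∧ (x ∨ (z ∧ x))) = min(0.31, 0.16) = 0.16
((¬y ∨ x) ∧ (((z ∧ ((y → (y ∨ x)) ∧ (¬y ∧ (x → (y ∨ x))))) ∧ y) ∧ (x ∨ (z ∧ x)))) = min(0.31, 0.16) = 0.16

0.16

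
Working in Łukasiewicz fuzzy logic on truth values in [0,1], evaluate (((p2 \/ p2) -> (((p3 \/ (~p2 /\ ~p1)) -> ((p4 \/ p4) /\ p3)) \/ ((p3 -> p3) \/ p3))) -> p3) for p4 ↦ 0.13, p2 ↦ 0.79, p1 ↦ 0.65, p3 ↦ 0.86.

(p2 \/ p2) = max(0.79, 0.79) = 0.79
~p2: Łukasiewicz ¬ gives 1 − 0.79 = 0.21
~p1: Łukasiewicz ¬ gives 1 − 0.65 = 0.35
(~p2 /\ ~p1) = min(0.21, 0.35) = 0.21
(p3 \/ (~p2 /\ ~p1)) = max(0.86, 0.21) = 0.86
(p4 \/ p4) = max(0.13, 0.13) = 0.13
((p4 \/ p4) /\ p3) = min(0.13, 0.86) = 0.13
((p3 \/ (~p2 /\ ~p1)) -> ((p4 \/ p4) /\ p3)): min(1, 1 − 0.86 + 0.13) = 0.27
(p3 -> p3): min(1, 1 − 0.86 + 0.86) = 1
((p3 -> p3) \/ p3) = max(1, 0.86) = 1
(((p3 \/ (~p2 /\ ~p1)) -> ((p4 \/ p4) /\ p3)) \/ ((p3 -> p3) \/ p3)) = max(0.27, 1) = 1
((p2 \/ p2) -> (((p3 \/ (~p2 /\ ~p1)) -> ((p4 \/ p4) /\ p3)) \/ ((p3 -> p3) \/ p3))): min(1, 1 − 0.79 + 1) = 1
(((p2 \/ p2) -> (((p3 \/ (~p2 /\ ~p1)) -> ((p4 \/ p4) /\ p3)) \/ ((p3 -> p3) \/ p3))) -> p3): min(1, 1 − 1 + 0.86) = 0.86

0.86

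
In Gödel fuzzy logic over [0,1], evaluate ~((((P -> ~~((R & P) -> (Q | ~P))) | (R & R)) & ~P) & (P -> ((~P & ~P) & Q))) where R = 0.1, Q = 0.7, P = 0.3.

1.00

(R & P) = min(0.1, 0.3) = 0.1
~P: Gödel ¬ of 0.3 = 0 (operand ≠ 0)
(Q | ~P) = max(0.7, 0) = 0.7
((R & P) -> (Q | ~P)): 0.1 ≤ 0.7, so result = 1
~((R & P) -> (Q | ~P)): Gödel ¬ of 1 = 0 (operand ≠ 0)
~~((R & P) -> (Q | ~P)): Gödel ¬ of 0 = 1 (operand is 0)
(P -> ~~((R & P) -> (Q | ~P))): 0.3 ≤ 1, so result = 1
(R & R) = min(0.1, 0.1) = 0.1
((P -> ~~((R & P) -> (Q | ~P))) | (R & R)) = max(1, 0.1) = 1
~P: Gödel ¬ of 0.3 = 0 (operand ≠ 0)
(((P -> ~~((R & P) -> (Q | ~P))) | (R & R)) & ~P) = min(1, 0) = 0
~P: Gödel ¬ of 0.3 = 0 (operand ≠ 0)
~P: Gödel ¬ of 0.3 = 0 (operand ≠ 0)
(~P & ~P) = min(0, 0) = 0
((~P & ~P) & Q) = min(0, 0.7) = 0
(P -> ((~P & ~P) & Q)): 0.3 > 0, so result = 0
((((P -> ~~((R & P) -> (Q | ~P))) | (R & R)) & ~P) & (P -> ((~P & ~P) & Q))) = min(0, 0) = 0
~((((P -> ~~((R & P) -> (Q | ~P))) | (R & R)) & ~P) & (P -> ((~P & ~P) & Q))): Gödel ¬ of 0 = 1 (operand is 0)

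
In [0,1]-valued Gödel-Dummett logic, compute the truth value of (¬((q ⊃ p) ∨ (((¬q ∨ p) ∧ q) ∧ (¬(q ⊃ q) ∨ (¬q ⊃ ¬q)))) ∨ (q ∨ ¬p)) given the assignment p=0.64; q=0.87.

0.87

(q ⊃ p): 0.87 > 0.64, so result = 0.64
¬q: Gödel ¬ of 0.87 = 0 (operand ≠ 0)
(¬q ∨ p) = max(0, 0.64) = 0.64
((¬q ∨ p) ∧ q) = min(0.64, 0.87) = 0.64
(q ⊃ q): 0.87 ≤ 0.87, so result = 1
¬(q ⊃ q): Gödel ¬ of 1 = 0 (operand ≠ 0)
¬q: Gödel ¬ of 0.87 = 0 (operand ≠ 0)
¬q: Gödel ¬ of 0.87 = 0 (operand ≠ 0)
(¬q ⊃ ¬q): 0 ≤ 0, so result = 1
(¬(q ⊃ q) ∨ (¬q ⊃ ¬q)) = max(0, 1) = 1
(((¬q ∨ p) ∧ q) ∧ (¬(q ⊃ q) ∨ (¬q ⊃ ¬q))) = min(0.64, 1) = 0.64
((q ⊃ p) ∨ (((¬q ∨ p) ∧ q) ∧ (¬(q ⊃ q) ∨ (¬q ⊃ ¬q)))) = max(0.64, 0.64) = 0.64
¬((q ⊃ p) ∨ (((¬q ∨ p) ∧ q) ∧ (¬(q ⊃ q) ∨ (¬q ⊃ ¬q)))): Gödel ¬ of 0.64 = 0 (operand ≠ 0)
¬p: Gödel ¬ of 0.64 = 0 (operand ≠ 0)
(q ∨ ¬p) = max(0.87, 0) = 0.87
(¬((q ⊃ p) ∨ (((¬q ∨ p) ∧ q) ∧ (¬(q ⊃ q) ∨ (¬q ⊃ ¬q)))) ∨ (q ∨ ¬p)) = max(0, 0.87) = 0.87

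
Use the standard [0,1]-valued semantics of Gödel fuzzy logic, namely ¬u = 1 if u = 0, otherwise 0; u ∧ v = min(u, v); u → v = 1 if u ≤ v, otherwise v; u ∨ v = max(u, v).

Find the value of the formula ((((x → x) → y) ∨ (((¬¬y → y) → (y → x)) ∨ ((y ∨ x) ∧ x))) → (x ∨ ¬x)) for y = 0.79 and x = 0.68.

(x → x): 0.68 ≤ 0.68, so result = 1
((x → x) → y): 1 > 0.79, so result = 0.79
¬y: Gödel ¬ of 0.79 = 0 (operand ≠ 0)
¬¬y: Gödel ¬ of 0 = 1 (operand is 0)
(¬¬y → y): 1 > 0.79, so result = 0.79
(y → x): 0.79 > 0.68, so result = 0.68
((¬¬y → y) → (y → x)): 0.79 > 0.68, so result = 0.68
(y ∨ x) = max(0.79, 0.68) = 0.79
((y ∨ x) ∧ x) = min(0.79, 0.68) = 0.68
(((¬¬y → y) → (y → x)) ∨ ((y ∨ x) ∧ x)) = max(0.68, 0.68) = 0.68
(((x → x) → y) ∨ (((¬¬y → y) → (y → x)) ∨ ((y ∨ x) ∧ x))) = max(0.79, 0.68) = 0.79
¬x: Gödel ¬ of 0.68 = 0 (operand ≠ 0)
(x ∨ ¬x) = max(0.68, 0) = 0.68
((((x → x) → y) ∨ (((¬¬y → y) → (y → x)) ∨ ((y ∨ x) ∧ x))) → (x ∨ ¬x)): 0.79 > 0.68, so result = 0.68

0.68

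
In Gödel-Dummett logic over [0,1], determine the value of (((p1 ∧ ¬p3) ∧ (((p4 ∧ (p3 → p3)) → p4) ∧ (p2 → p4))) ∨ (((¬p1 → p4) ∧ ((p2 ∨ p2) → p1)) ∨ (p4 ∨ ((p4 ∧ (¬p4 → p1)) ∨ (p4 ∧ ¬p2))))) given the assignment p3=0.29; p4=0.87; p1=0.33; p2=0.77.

¬p3: Gödel ¬ of 0.29 = 0 (operand ≠ 0)
(p1 ∧ ¬p3) = min(0.33, 0) = 0
(p3 → p3): 0.29 ≤ 0.29, so result = 1
(p4 ∧ (p3 → p3)) = min(0.87, 1) = 0.87
((p4 ∧ (p3 → p3)) → p4): 0.87 ≤ 0.87, so result = 1
(p2 → p4): 0.77 ≤ 0.87, so result = 1
(((p4 ∧ (p3 → p3)) → p4) ∧ (p2 → p4)) = min(1, 1) = 1
((p1 ∧ ¬p3) ∧ (((p4 ∧ (p3 → p3)) → p4) ∧ (p2 → p4))) = min(0, 1) = 0
¬p1: Gödel ¬ of 0.33 = 0 (operand ≠ 0)
(¬p1 → p4): 0 ≤ 0.87, so result = 1
(p2 ∨ p2) = max(0.77, 0.77) = 0.77
((p2 ∨ p2) → p1): 0.77 > 0.33, so result = 0.33
((¬p1 → p4) ∧ ((p2 ∨ p2) → p1)) = min(1, 0.33) = 0.33
¬p4: Gödel ¬ of 0.87 = 0 (operand ≠ 0)
(¬p4 → p1): 0 ≤ 0.33, so result = 1
(p4 ∧ (¬p4 → p1)) = min(0.87, 1) = 0.87
¬p2: Gödel ¬ of 0.77 = 0 (operand ≠ 0)
(p4 ∧ ¬p2) = min(0.87, 0) = 0
((p4 ∧ (¬p4 → p1)) ∨ (p4 ∧ ¬p2)) = max(0.87, 0) = 0.87
(p4 ∨ ((p4 ∧ (¬p4 → p1)) ∨ (p4 ∧ ¬p2))) = max(0.87, 0.87) = 0.87
(((¬p1 → p4) ∧ ((p2 ∨ p2) → p1)) ∨ (p4 ∨ ((p4 ∧ (¬p4 → p1)) ∨ (p4 ∧ ¬p2)))) = max(0.33, 0.87) = 0.87
(((p1 ∧ ¬p3) ∧ (((p4 ∧ (p3 → p3)) → p4) ∧ (p2 → p4))) ∨ (((¬p1 → p4) ∧ ((p2 ∨ p2) → p1)) ∨ (p4 ∨ ((p4 ∧ (¬p4 → p1)) ∨ (p4 ∧ ¬p2))))) = max(0, 0.87) = 0.87

0.87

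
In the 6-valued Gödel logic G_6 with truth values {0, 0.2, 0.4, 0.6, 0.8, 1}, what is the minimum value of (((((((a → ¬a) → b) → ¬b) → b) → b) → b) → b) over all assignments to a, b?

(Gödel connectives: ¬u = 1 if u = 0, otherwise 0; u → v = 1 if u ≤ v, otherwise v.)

The minimum is attained at a = 0, b = 0.2:
  ¬a: Gödel ¬ of 0 = 1 (operand is 0)
  (a → ¬a): 0 ≤ 1, so result = 1
  ((a → ¬a) → b): 1 > 0.2, so result = 0.2
  ¬b: Gödel ¬ of 0.2 = 0 (operand ≠ 0)
  (((a → ¬a) → b) → ¬b): 0.2 > 0, so result = 0
  ((((a → ¬a) → b) → ¬b) → b): 0 ≤ 0.2, so result = 1
  (((((a → ¬a) → b) → ¬b) → b) → b): 1 > 0.2, so result = 0.2
  ((((((a → ¬a) → b) → ¬b) → b) → b) → b): 0.2 ≤ 0.2, so result = 1
  (((((((a → ¬a) → b) → ¬b) → b) → b) → b) → b): 1 > 0.2, so result = 0.2
Checking all 36 assignments confirms none give a value below 0.20.

0.20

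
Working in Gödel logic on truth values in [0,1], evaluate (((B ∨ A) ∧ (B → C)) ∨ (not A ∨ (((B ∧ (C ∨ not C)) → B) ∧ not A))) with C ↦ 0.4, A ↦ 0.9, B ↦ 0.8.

0.40

(B ∨ A) = max(0.8, 0.9) = 0.9
(B → C): 0.8 > 0.4, so result = 0.4
((B ∨ A) ∧ (B → C)) = min(0.9, 0.4) = 0.4
not A: Gödel ¬ of 0.9 = 0 (operand ≠ 0)
not C: Gödel ¬ of 0.4 = 0 (operand ≠ 0)
(C ∨ not C) = max(0.4, 0) = 0.4
(B ∧ (C ∨ not C)) = min(0.8, 0.4) = 0.4
((B ∧ (C ∨ not C)) → B): 0.4 ≤ 0.8, so result = 1
not A: Gödel ¬ of 0.9 = 0 (operand ≠ 0)
(((B ∧ (C ∨ not C)) → B) ∧ not A) = min(1, 0) = 0
(not A ∨ (((B ∧ (C ∨ not C)) → B) ∧ not A)) = max(0, 0) = 0
(((B ∨ A) ∧ (B → C)) ∨ (not A ∨ (((B ∧ (C ∨ not C)) → B) ∧ not A))) = max(0.4, 0) = 0.4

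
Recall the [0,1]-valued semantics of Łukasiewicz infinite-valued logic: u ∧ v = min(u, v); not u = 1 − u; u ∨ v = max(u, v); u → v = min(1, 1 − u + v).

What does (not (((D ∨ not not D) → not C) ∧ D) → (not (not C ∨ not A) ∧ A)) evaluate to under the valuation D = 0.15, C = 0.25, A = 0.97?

not D: Łukasiewicz ¬ gives 1 − 0.15 = 0.85
not not D: Łukasiewicz ¬ gives 1 − 0.85 = 0.15
(D ∨ not not D) = max(0.15, 0.15) = 0.15
not C: Łukasiewicz ¬ gives 1 − 0.25 = 0.75
((D ∨ not not D) → not C): min(1, 1 − 0.15 + 0.75) = 1
(((D ∨ not not D) → not C) ∧ D) = min(1, 0.15) = 0.15
not (((D ∨ not not D) → not C) ∧ D): Łukasiewicz ¬ gives 1 − 0.15 = 0.85
not C: Łukasiewicz ¬ gives 1 − 0.25 = 0.75
not A: Łukasiewicz ¬ gives 1 − 0.97 = 0.03
(not C ∨ not A) = max(0.75, 0.03) = 0.75
not (not C ∨ not A): Łukasiewicz ¬ gives 1 − 0.75 = 0.25
(not (not C ∨ not A) ∧ A) = min(0.25, 0.97) = 0.25
(not (((D ∨ not not D) → not C) ∧ D) → (not (not C ∨ not A) ∧ A)): min(1, 1 − 0.85 + 0.25) = 0.4

0.40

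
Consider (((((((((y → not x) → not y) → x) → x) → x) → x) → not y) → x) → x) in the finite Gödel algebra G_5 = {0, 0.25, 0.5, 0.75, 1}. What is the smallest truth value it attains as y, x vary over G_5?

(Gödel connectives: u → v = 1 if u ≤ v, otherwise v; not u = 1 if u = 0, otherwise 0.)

0.25

The minimum is attained at y = 0.25, x = 0.25:
  not x: Gödel ¬ of 0.25 = 0 (operand ≠ 0)
  (y → not x): 0.25 > 0, so result = 0
  not y: Gödel ¬ of 0.25 = 0 (operand ≠ 0)
  ((y → not x) → not y): 0 ≤ 0, so result = 1
  (((y → not x) → not y) → x): 1 > 0.25, so result = 0.25
  ((((y → not x) → not y) → x) → x): 0.25 ≤ 0.25, so result = 1
  (((((y → not x) → not y) → x) → x) → x): 1 > 0.25, so result = 0.25
  ((((((y → not x) → not y) → x) → x) → x) → x): 0.25 ≤ 0.25, so result = 1
  not y: Gödel ¬ of 0.25 = 0 (operand ≠ 0)
  (((((((y → not x) → not y) → x) → x) → x) → x) → not y): 1 > 0, so result = 0
  ((((((((y → not x) → not y) → x) → x) → x) → x) → not y) → x): 0 ≤ 0.25, so result = 1
  (((((((((y → not x) → not y) → x) → x) → x) → x) → not y) → x) → x): 1 > 0.25, so result = 0.25
Checking all 25 assignments confirms none give a value below 0.25.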